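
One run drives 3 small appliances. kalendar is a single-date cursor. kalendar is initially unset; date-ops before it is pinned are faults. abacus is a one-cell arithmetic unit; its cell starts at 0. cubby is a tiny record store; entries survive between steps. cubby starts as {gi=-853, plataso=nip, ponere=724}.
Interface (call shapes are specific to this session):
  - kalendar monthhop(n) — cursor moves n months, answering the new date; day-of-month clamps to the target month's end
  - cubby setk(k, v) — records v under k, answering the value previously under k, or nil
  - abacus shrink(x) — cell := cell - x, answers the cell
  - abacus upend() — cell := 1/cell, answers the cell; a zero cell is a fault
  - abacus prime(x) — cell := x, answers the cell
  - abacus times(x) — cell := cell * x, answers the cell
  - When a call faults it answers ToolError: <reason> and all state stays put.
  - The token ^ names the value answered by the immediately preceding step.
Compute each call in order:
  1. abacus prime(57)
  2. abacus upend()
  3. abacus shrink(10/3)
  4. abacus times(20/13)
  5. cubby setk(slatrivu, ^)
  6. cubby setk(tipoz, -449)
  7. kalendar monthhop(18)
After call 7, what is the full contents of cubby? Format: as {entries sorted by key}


Answer: {gi=-853, plataso=nip, ponere=724, slatrivu=-1260/247, tipoz=-449}

Derivation:
// abacus prime(x→57) ~> 57
// abacus upend() ~> 1/57
// abacus shrink(x→10/3) ~> -63/19
// abacus times(x→20/13) ~> -1260/247
// cubby setk(k→slatrivu, v→^) ~> nil
// cubby setk(k→tipoz, v→-449) ~> nil
// kalendar monthhop(n→18) ~> ToolError: no date set


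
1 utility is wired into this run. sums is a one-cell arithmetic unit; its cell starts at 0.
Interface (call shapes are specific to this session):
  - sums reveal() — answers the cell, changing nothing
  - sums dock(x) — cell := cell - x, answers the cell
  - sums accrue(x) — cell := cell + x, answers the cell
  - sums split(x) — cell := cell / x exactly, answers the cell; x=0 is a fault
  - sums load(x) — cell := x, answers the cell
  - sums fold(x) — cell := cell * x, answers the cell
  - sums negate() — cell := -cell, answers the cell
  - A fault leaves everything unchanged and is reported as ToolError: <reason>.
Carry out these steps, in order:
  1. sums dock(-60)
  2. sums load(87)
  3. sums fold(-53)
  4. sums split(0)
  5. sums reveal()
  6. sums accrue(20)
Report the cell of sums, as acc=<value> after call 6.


Answer: acc=-4591

Derivation:
;; 1. sums dock(-60) ~> 60
;; 2. sums load(87) ~> 87
;; 3. sums fold(-53) ~> -4611
;; 4. sums split(0) ~> ToolError: division by zero
;; 5. sums reveal() ~> -4611
;; 6. sums accrue(20) ~> -4591


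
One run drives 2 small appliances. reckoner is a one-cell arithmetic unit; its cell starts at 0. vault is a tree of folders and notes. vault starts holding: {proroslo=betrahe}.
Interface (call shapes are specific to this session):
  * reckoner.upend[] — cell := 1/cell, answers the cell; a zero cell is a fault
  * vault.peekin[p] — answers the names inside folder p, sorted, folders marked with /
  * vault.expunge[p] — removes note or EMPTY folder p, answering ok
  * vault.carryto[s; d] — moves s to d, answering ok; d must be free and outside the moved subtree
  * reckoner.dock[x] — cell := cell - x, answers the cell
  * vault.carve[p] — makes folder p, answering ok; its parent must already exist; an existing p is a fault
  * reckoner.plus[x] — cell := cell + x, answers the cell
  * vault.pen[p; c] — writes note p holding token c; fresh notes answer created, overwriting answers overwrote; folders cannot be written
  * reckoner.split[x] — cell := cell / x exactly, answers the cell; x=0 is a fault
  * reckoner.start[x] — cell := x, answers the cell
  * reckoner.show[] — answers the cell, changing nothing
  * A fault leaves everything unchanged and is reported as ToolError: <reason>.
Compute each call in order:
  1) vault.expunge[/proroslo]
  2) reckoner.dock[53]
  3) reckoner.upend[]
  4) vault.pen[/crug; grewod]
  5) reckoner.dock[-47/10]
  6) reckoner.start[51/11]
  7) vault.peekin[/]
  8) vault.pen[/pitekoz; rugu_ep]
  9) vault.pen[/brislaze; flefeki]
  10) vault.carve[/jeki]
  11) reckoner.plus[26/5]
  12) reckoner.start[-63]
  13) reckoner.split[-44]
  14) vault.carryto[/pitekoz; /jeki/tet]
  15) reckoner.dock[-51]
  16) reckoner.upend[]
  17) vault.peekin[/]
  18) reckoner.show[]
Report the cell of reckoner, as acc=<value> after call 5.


Answer: acc=2481/530

Derivation:
==> expunge(p: /proroslo)
<== ok
==> dock(x: 53)
<== -53
==> upend()
<== -1/53
==> pen(p: /crug, c: grewod)
<== created
==> dock(x: -47/10)
<== 2481/530
==> start(x: 51/11)
<== 51/11
==> peekin(p: /)
<== [crug]
==> pen(p: /pitekoz, c: rugu_ep)
<== created
==> pen(p: /brislaze, c: flefeki)
<== created
==> carve(p: /jeki)
<== ok
==> plus(x: 26/5)
<== 541/55
==> start(x: -63)
<== -63
==> split(x: -44)
<== 63/44
==> carryto(s: /pitekoz, d: /jeki/tet)
<== ok
==> dock(x: -51)
<== 2307/44
==> upend()
<== 44/2307
==> peekin(p: /)
<== [brislaze, crug, jeki/]
==> show()
<== 44/2307


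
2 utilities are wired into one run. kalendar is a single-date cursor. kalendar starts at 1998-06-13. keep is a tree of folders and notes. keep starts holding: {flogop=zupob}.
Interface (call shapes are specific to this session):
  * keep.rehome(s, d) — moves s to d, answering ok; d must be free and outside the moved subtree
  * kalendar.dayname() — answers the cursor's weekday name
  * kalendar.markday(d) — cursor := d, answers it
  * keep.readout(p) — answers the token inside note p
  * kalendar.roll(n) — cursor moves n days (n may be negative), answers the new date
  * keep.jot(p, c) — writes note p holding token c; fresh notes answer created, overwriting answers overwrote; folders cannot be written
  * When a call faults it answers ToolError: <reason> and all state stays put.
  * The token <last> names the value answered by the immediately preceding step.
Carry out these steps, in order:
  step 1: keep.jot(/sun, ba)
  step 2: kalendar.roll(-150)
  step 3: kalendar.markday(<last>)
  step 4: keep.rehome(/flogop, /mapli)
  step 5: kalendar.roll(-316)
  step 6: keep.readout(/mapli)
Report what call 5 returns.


// keep.jot(/sun, ba) => created
// kalendar.roll(-150) => 1998-01-14
// kalendar.markday(<last>) => 1998-01-14
// keep.rehome(/flogop, /mapli) => ok
// kalendar.roll(-316) => 1997-03-04
// keep.readout(/mapli) => zupob

Answer: 1997-03-04


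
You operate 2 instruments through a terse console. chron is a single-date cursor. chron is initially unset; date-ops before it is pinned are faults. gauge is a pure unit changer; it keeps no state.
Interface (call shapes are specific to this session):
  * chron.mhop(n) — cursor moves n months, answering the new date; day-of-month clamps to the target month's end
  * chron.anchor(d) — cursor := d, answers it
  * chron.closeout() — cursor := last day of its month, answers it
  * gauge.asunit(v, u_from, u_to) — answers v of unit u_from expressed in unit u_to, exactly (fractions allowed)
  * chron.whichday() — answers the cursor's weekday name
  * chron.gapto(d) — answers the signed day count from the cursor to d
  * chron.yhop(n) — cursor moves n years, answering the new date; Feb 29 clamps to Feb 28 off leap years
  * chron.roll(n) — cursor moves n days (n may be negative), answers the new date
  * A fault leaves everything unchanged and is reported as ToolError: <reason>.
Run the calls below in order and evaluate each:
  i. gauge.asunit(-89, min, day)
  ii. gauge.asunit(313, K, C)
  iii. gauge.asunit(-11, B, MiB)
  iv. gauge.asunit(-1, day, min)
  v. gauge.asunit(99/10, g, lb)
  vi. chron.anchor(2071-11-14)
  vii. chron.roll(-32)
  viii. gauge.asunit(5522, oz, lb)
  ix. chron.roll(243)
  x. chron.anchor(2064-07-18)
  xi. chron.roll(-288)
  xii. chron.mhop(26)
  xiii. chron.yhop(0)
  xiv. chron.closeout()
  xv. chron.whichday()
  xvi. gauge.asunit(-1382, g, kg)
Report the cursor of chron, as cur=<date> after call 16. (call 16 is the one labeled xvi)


> gauge.asunit v='-89' u_from='min' u_to='day'
  -89/1440
> gauge.asunit v='313' u_from='K' u_to='C'
  797/20
> gauge.asunit v='-11' u_from='B' u_to='MiB'
  -11/1048576
> gauge.asunit v='-1' u_from='day' u_to='min'
  -1440
> gauge.asunit v='99/10' u_from='g' u_to='lb'
  90000/4123567
> chron.anchor d='2071-11-14'
  2071-11-14
> chron.roll n='-32'
  2071-10-13
> gauge.asunit v='5522' u_from='oz' u_to='lb'
  2761/8
> chron.roll n='243'
  2072-06-12
> chron.anchor d='2064-07-18'
  2064-07-18
> chron.roll n='-288'
  2063-10-04
> chron.mhop n='26'
  2065-12-04
> chron.yhop n='0'
  2065-12-04
> chron.closeout
  2065-12-31
> chron.whichday
  Thursday
> gauge.asunit v='-1382' u_from='g' u_to='kg'
  -691/500

Answer: cur=2065-12-31


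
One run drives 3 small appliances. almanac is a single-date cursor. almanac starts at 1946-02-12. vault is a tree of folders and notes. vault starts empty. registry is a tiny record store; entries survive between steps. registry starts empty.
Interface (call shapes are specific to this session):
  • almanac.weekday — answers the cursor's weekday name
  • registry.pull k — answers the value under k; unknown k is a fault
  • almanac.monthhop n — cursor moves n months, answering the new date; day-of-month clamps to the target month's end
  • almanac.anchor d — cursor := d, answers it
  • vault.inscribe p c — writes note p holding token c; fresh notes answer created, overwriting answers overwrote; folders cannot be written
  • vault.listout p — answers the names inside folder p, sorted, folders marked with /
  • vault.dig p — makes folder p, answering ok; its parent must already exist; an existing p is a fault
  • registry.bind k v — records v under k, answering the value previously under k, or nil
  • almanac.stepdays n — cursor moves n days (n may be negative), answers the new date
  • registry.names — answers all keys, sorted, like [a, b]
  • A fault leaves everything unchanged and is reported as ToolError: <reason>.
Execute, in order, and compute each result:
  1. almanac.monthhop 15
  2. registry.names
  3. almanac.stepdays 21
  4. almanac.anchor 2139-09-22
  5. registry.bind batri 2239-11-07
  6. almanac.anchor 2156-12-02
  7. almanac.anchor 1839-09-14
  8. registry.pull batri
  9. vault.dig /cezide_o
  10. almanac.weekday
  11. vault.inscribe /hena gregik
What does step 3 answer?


Answer: 1947-06-02

Derivation:
$ almanac.monthhop n='15'
[out] 1947-05-12
$ registry.names
[out] []
$ almanac.stepdays n='21'
[out] 1947-06-02
$ almanac.anchor d='2139-09-22'
[out] 2139-09-22
$ registry.bind k='batri' v='2239-11-07'
[out] nil
$ almanac.anchor d='2156-12-02'
[out] 2156-12-02
$ almanac.anchor d='1839-09-14'
[out] 1839-09-14
$ registry.pull k='batri'
[out] 2239-11-07
$ vault.dig p='/cezide_o'
[out] ok
$ almanac.weekday
[out] Saturday
$ vault.inscribe p='/hena' c='gregik'
[out] created


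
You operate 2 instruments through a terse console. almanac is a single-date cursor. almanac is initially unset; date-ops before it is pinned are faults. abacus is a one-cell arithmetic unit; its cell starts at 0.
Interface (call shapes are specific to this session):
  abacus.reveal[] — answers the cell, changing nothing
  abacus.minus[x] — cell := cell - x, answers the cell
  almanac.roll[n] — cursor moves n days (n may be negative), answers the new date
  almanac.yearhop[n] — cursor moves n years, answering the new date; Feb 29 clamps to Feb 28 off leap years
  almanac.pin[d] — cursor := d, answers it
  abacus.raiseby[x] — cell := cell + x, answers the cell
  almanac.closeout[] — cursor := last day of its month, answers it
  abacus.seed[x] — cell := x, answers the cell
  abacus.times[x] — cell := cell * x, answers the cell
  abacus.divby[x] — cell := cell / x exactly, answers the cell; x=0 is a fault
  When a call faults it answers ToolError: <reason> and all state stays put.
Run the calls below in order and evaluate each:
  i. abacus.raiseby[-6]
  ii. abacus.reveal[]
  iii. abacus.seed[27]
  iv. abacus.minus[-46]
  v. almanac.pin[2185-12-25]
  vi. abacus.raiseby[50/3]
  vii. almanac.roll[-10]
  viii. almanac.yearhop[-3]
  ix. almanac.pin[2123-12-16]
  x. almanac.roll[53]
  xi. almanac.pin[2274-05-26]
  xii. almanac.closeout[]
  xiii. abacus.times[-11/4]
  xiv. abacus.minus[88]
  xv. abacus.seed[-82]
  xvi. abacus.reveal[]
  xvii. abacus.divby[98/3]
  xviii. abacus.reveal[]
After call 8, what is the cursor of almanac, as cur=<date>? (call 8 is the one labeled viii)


> abacus.raiseby -6
= -6
> abacus.reveal
= -6
> abacus.seed 27
= 27
> abacus.minus -46
= 73
> almanac.pin 2185-12-25
= 2185-12-25
> abacus.raiseby 50/3
= 269/3
> almanac.roll -10
= 2185-12-15
> almanac.yearhop -3
= 2182-12-15
> almanac.pin 2123-12-16
= 2123-12-16
> almanac.roll 53
= 2124-02-07
> almanac.pin 2274-05-26
= 2274-05-26
> almanac.closeout
= 2274-05-31
> abacus.times -11/4
= -2959/12
> abacus.minus 88
= -4015/12
> abacus.seed -82
= -82
> abacus.reveal
= -82
> abacus.divby 98/3
= -123/49
> abacus.reveal
= -123/49

Answer: cur=2182-12-15


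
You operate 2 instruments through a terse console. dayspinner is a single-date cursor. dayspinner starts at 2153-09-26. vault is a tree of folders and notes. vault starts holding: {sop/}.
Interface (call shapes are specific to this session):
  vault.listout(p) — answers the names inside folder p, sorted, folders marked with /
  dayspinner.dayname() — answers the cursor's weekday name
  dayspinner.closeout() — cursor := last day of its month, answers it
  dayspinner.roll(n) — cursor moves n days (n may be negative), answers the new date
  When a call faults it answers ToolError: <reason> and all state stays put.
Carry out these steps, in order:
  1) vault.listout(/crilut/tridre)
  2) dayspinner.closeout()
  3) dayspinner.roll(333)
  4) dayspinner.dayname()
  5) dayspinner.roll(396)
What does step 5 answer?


Answer: 2155-09-29

Derivation:
Act: vault.listout[p=/crilut/tridre]
Obs: ToolError: not found
Act: dayspinner.closeout[]
Obs: 2153-09-30
Act: dayspinner.roll[n=333]
Obs: 2154-08-29
Act: dayspinner.dayname[]
Obs: Thursday
Act: dayspinner.roll[n=396]
Obs: 2155-09-29


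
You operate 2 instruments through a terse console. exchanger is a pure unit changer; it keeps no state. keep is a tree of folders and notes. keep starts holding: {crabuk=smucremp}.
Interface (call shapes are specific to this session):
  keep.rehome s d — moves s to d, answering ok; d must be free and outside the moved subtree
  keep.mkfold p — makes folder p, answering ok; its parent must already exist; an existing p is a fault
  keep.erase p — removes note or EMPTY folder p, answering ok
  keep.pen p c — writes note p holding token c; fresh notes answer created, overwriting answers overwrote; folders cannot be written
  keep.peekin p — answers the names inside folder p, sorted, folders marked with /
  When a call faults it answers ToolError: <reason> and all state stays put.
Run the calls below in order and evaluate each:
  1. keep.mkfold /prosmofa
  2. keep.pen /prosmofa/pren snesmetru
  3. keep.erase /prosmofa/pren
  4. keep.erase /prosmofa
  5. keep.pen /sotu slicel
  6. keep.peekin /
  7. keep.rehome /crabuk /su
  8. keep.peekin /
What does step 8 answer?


>> mkfold(p=/prosmofa)
<< ok
>> pen(p=/prosmofa/pren, c=snesmetru)
<< created
>> erase(p=/prosmofa/pren)
<< ok
>> erase(p=/prosmofa)
<< ok
>> pen(p=/sotu, c=slicel)
<< created
>> peekin(p=/)
<< [crabuk, sotu]
>> rehome(s=/crabuk, d=/su)
<< ok
>> peekin(p=/)
<< [sotu, su]

Answer: [sotu, su]


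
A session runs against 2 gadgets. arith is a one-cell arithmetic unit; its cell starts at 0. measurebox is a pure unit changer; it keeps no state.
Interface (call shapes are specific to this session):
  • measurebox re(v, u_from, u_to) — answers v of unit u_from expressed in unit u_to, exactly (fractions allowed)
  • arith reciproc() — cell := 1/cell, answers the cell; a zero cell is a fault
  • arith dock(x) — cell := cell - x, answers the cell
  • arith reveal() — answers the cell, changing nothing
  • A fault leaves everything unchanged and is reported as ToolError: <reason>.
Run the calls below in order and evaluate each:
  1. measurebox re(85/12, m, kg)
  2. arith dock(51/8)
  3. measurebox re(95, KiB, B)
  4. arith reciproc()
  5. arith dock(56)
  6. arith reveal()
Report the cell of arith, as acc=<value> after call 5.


I run measurebox re with v='85/12', u_from='m', u_to='kg', giving ToolError: incompatible units.
Calling arith dock with x='51/8', which returns -51/8.
Invoking measurebox re with v='95', u_from='KiB', u_to='B', — result: 97280.
Next I call arith reciproc(), and observe -8/51.
I run arith dock with x='56', and observe -2864/51.
I run arith reveal(), and see -2864/51.

Answer: acc=-2864/51


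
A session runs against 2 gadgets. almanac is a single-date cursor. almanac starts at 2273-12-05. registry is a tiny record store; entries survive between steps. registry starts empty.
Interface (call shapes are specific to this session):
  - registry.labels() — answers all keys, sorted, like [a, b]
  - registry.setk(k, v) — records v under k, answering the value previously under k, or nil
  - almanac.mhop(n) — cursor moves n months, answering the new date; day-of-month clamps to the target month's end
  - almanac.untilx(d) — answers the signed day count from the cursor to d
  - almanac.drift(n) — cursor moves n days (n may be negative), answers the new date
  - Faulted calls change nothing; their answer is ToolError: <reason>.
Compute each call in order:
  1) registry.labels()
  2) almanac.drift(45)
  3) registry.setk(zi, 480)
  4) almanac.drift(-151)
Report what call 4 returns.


Answer: 2273-08-21

Derivation:
$ registry.labels
:: []
$ almanac.drift n=45
:: 2274-01-19
$ registry.setk k=zi v=480
:: nil
$ almanac.drift n=-151
:: 2273-08-21


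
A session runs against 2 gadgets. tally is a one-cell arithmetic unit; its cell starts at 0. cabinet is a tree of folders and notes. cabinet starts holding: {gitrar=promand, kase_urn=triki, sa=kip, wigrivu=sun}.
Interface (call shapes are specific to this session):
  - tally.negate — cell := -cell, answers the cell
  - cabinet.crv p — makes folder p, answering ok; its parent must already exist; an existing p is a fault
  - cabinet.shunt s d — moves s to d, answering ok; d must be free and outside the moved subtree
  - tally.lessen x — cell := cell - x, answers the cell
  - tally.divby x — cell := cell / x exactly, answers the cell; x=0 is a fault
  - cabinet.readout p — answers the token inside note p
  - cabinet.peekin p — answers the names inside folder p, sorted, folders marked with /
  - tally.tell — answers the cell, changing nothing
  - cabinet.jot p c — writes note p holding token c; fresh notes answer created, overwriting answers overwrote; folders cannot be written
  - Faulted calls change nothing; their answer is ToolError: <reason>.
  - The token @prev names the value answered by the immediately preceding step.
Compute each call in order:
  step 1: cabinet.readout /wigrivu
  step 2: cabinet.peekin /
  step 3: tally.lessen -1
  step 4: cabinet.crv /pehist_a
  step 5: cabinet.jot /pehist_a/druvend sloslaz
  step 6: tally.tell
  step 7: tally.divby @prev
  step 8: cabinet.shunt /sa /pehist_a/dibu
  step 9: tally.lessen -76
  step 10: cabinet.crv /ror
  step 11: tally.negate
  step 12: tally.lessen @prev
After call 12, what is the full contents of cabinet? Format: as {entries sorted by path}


Answer: {gitrar=promand, kase_urn=triki, pehist_a/, pehist_a/dibu=kip, pehist_a/druvend=sloslaz, ror/, wigrivu=sun}

Derivation:
-- readout(p='/wigrivu') ~> sun
-- peekin(p='/') ~> [gitrar, kase_urn, sa, wigrivu]
-- lessen(x='-1') ~> 1
-- crv(p='/pehist_a') ~> ok
-- jot(p='/pehist_a/druvend', c='sloslaz') ~> created
-- tell() ~> 1
-- divby(x='@prev') ~> 1
-- shunt(s='/sa', d='/pehist_a/dibu') ~> ok
-- lessen(x='-76') ~> 77
-- crv(p='/ror') ~> ok
-- negate() ~> -77
-- lessen(x='@prev') ~> 0


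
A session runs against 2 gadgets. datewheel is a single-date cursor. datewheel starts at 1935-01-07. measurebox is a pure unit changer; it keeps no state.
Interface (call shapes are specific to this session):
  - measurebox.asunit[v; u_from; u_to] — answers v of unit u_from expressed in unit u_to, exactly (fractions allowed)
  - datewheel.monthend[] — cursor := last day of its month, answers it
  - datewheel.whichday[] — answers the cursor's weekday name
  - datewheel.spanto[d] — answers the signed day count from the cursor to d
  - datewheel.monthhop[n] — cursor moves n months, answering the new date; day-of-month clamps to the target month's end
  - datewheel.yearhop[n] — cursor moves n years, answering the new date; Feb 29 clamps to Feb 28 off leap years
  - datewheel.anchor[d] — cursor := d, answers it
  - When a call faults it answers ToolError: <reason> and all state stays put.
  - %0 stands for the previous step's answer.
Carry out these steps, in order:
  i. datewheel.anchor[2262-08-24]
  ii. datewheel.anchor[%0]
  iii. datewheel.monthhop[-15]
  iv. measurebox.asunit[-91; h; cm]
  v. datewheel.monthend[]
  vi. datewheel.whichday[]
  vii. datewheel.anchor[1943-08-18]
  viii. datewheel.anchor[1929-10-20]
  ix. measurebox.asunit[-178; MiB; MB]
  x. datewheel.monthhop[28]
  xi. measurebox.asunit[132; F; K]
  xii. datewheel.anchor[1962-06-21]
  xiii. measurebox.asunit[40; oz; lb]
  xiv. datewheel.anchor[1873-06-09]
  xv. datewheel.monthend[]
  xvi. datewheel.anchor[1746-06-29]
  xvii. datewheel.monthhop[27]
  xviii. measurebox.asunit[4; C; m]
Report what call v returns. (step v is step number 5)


// 1. datewheel.anchor(d=2262-08-24) == 2262-08-24
// 2. datewheel.anchor(d=%0) == 2262-08-24
// 3. datewheel.monthhop(n=-15) == 2261-05-24
// 4. measurebox.asunit(v=-91, u_from=h, u_to=cm) == ToolError: incompatible units
// 5. datewheel.monthend() == 2261-05-31
// 6. datewheel.whichday() == Friday
// 7. datewheel.anchor(d=1943-08-18) == 1943-08-18
// 8. datewheel.anchor(d=1929-10-20) == 1929-10-20
// 9. measurebox.asunit(v=-178, u_from=MiB, u_to=MB) == -2916352/15625
// 10. datewheel.monthhop(n=28) == 1932-02-20
// 11. measurebox.asunit(v=132, u_from=F, u_to=K) == 59167/180
// 12. datewheel.anchor(d=1962-06-21) == 1962-06-21
// 13. measurebox.asunit(v=40, u_from=oz, u_to=lb) == 5/2
// 14. datewheel.anchor(d=1873-06-09) == 1873-06-09
// 15. datewheel.monthend() == 1873-06-30
// 16. datewheel.anchor(d=1746-06-29) == 1746-06-29
// 17. datewheel.monthhop(n=27) == 1748-09-29
// 18. measurebox.asunit(v=4, u_from=C, u_to=m) == ToolError: incompatible units

Answer: 2261-05-31


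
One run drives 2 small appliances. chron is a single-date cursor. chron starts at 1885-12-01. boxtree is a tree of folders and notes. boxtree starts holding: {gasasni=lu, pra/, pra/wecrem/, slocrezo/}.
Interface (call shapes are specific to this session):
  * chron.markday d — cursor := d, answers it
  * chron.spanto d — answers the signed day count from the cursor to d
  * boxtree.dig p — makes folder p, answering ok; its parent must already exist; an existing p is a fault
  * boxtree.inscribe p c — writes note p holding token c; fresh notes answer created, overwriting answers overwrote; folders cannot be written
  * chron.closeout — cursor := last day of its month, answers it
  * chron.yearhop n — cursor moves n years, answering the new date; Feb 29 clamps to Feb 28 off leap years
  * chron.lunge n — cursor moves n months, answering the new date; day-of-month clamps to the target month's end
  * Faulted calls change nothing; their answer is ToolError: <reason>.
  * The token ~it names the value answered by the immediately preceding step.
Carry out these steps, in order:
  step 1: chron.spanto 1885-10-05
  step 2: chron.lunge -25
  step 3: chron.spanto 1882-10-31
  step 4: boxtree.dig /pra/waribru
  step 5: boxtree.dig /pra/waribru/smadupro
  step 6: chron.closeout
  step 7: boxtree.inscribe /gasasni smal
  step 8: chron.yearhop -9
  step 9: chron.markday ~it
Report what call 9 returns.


-> chron.spanto(d='1885-10-05')
<- -57
-> chron.lunge(n='-25')
<- 1883-11-01
-> chron.spanto(d='1882-10-31')
<- -366
-> boxtree.dig(p='/pra/waribru')
<- ok
-> boxtree.dig(p='/pra/waribru/smadupro')
<- ok
-> chron.closeout()
<- 1883-11-30
-> boxtree.inscribe(p='/gasasni', c='smal')
<- overwrote
-> chron.yearhop(n='-9')
<- 1874-11-30
-> chron.markday(d='~it')
<- 1874-11-30

Answer: 1874-11-30


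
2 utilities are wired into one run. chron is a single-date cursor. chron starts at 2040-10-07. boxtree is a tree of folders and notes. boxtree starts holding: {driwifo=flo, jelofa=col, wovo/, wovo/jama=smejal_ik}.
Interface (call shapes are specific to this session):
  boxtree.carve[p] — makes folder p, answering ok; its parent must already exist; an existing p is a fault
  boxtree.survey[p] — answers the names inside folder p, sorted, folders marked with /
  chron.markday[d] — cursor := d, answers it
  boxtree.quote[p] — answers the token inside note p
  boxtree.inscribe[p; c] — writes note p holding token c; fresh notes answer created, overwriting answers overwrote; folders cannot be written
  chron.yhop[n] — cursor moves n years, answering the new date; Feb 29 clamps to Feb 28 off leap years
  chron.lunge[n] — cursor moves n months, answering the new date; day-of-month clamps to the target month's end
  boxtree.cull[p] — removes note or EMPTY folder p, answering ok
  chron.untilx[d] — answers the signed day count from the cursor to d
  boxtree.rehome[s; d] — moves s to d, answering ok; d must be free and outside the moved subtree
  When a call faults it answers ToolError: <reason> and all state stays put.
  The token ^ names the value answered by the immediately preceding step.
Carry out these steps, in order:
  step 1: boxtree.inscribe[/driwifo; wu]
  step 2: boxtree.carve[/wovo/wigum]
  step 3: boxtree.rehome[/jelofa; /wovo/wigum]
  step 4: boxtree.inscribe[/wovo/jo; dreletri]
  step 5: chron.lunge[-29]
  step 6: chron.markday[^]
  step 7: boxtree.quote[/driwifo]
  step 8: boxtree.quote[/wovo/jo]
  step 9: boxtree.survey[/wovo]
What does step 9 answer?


>>> inscribe p='/driwifo' c='wu'
= overwrote
>>> carve p='/wovo/wigum'
= ok
>>> rehome s='/jelofa' d='/wovo/wigum'
= ToolError: exists
>>> inscribe p='/wovo/jo' c='dreletri'
= created
>>> lunge n='-29'
= 2038-05-07
>>> markday d='^'
= 2038-05-07
>>> quote p='/driwifo'
= wu
>>> quote p='/wovo/jo'
= dreletri
>>> survey p='/wovo'
= [jama, jo, wigum/]

Answer: [jama, jo, wigum/]


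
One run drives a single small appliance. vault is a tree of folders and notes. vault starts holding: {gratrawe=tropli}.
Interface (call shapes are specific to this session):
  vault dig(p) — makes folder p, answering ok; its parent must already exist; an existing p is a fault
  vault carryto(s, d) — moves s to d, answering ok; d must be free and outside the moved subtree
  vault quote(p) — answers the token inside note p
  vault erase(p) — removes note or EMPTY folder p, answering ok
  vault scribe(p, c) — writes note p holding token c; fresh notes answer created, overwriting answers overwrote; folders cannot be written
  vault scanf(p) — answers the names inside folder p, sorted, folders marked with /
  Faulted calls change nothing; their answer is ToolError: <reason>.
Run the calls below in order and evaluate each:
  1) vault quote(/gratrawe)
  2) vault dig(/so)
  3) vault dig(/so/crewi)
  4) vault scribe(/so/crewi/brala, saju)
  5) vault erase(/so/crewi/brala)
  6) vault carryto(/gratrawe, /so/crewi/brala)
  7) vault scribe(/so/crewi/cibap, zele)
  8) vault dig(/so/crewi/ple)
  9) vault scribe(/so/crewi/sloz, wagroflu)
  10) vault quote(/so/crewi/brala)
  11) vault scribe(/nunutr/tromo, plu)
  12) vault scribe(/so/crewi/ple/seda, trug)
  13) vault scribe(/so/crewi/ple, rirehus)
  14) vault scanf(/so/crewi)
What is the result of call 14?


Answer: [brala, cibap, ple/, sloz]

Derivation:
==> vault quote(p: /gratrawe)
<== tropli
==> vault dig(p: /so)
<== ok
==> vault dig(p: /so/crewi)
<== ok
==> vault scribe(p: /so/crewi/brala, c: saju)
<== created
==> vault erase(p: /so/crewi/brala)
<== ok
==> vault carryto(s: /gratrawe, d: /so/crewi/brala)
<== ok
==> vault scribe(p: /so/crewi/cibap, c: zele)
<== created
==> vault dig(p: /so/crewi/ple)
<== ok
==> vault scribe(p: /so/crewi/sloz, c: wagroflu)
<== created
==> vault quote(p: /so/crewi/brala)
<== tropli
==> vault scribe(p: /nunutr/tromo, c: plu)
<== ToolError: no parent
==> vault scribe(p: /so/crewi/ple/seda, c: trug)
<== created
==> vault scribe(p: /so/crewi/ple, c: rirehus)
<== ToolError: is a directory
==> vault scanf(p: /so/crewi)
<== [brala, cibap, ple/, sloz]


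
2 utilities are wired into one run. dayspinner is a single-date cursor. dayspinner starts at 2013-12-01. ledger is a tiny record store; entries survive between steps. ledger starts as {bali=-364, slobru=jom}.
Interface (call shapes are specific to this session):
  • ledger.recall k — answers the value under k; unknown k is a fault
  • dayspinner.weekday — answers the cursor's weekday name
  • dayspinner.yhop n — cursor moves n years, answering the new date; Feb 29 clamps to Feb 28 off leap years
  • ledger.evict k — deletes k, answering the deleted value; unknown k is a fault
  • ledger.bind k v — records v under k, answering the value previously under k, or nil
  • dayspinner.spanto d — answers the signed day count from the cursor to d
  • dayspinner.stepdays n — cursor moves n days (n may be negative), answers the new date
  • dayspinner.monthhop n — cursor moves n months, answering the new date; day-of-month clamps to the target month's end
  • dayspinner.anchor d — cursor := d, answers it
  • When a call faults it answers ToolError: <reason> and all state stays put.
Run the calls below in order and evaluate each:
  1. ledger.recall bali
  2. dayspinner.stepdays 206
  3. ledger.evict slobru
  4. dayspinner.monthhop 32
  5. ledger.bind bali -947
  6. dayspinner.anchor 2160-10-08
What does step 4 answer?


% ledger.recall k='bali'
:: -364
% dayspinner.stepdays n='206'
:: 2014-06-25
% ledger.evict k='slobru'
:: jom
% dayspinner.monthhop n='32'
:: 2017-02-25
% ledger.bind k='bali' v='-947'
:: -364
% dayspinner.anchor d='2160-10-08'
:: 2160-10-08

Answer: 2017-02-25


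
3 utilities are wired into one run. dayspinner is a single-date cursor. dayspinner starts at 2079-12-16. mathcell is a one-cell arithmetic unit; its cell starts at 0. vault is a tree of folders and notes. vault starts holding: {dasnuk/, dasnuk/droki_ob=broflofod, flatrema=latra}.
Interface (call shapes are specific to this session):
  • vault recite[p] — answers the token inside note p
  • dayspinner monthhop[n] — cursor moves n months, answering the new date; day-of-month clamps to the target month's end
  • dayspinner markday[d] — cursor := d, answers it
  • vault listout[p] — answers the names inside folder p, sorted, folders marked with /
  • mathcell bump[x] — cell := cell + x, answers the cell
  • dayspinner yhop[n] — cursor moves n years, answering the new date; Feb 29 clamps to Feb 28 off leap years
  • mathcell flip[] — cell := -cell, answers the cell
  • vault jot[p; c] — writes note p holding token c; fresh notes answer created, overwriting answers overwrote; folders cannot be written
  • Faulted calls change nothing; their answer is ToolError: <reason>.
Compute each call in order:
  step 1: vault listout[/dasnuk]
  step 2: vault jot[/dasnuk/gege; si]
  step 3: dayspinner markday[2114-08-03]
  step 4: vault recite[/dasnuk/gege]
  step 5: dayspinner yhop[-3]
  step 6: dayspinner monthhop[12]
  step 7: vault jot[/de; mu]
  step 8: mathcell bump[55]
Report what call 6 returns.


Answer: 2112-08-03

Derivation:
I run vault listout using p='/dasnuk': [droki_ob].
I use vault jot using p='/dasnuk/gege', c='si', which returns created.
I try dayspinner markday using d='2114-08-03', and see 2114-08-03.
I use vault recite using p='/dasnuk/gege', which returns si.
Invoking dayspinner yhop using n='-3', and get 2111-08-03.
Using dayspinner monthhop using n='12', — result: 2112-08-03.
Now I run vault jot using p='/de', c='mu', → created.
Invoking mathcell bump using x='55': 55.


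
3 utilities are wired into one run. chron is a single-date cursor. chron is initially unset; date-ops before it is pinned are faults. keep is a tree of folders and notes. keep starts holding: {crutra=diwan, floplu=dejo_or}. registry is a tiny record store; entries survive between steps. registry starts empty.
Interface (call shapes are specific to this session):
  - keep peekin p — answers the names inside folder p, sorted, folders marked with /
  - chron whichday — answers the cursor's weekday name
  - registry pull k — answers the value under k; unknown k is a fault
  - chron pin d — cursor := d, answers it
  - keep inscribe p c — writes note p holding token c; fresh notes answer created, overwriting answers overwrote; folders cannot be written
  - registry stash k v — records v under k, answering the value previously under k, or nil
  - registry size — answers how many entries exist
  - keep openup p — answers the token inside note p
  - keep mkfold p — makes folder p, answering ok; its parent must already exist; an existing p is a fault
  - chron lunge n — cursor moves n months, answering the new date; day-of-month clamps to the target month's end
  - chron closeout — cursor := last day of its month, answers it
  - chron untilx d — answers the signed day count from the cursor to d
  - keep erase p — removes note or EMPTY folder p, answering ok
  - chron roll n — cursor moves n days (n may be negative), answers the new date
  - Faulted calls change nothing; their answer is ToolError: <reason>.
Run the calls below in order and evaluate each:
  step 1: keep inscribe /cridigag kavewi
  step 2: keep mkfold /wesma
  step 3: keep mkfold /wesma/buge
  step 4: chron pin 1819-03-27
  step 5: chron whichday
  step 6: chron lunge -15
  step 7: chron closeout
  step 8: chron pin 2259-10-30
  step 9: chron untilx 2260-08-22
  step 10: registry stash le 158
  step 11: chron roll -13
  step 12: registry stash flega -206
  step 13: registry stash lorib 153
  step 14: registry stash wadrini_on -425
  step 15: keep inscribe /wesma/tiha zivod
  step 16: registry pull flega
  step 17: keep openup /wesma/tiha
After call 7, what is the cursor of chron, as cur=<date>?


Using keep inscribe with p=/cridigag, c=kavewi, → created.
I call keep mkfold with p=/wesma, and see ok.
Using keep mkfold with p=/wesma/buge, — result: ok.
Then chron pin with d=1819-03-27, which returns 1819-03-27.
Calling chron whichday, yielding Saturday.
Calling chron lunge with n=-15, — result: 1817-12-27.
Calling chron closeout, and observe 1817-12-31.
Now I run chron pin with d=2259-10-30, — result: 2259-10-30.
Then chron untilx with d=2260-08-22: 297.
I invoke registry stash with k=le, v=158, giving nil.
Now I run chron roll with n=-13, and observe 2259-10-17.
I use registry stash with k=flega, v=-206: nil.
Using registry stash with k=lorib, v=153, → nil.
I use registry stash with k=wadrini_on, v=-425, and observe nil.
Invoking keep inscribe with p=/wesma/tiha, c=zivod, giving created.
Now I run registry pull with k=flega, — result: -206.
I try keep openup with p=/wesma/tiha, and see zivod.

Answer: cur=1817-12-31


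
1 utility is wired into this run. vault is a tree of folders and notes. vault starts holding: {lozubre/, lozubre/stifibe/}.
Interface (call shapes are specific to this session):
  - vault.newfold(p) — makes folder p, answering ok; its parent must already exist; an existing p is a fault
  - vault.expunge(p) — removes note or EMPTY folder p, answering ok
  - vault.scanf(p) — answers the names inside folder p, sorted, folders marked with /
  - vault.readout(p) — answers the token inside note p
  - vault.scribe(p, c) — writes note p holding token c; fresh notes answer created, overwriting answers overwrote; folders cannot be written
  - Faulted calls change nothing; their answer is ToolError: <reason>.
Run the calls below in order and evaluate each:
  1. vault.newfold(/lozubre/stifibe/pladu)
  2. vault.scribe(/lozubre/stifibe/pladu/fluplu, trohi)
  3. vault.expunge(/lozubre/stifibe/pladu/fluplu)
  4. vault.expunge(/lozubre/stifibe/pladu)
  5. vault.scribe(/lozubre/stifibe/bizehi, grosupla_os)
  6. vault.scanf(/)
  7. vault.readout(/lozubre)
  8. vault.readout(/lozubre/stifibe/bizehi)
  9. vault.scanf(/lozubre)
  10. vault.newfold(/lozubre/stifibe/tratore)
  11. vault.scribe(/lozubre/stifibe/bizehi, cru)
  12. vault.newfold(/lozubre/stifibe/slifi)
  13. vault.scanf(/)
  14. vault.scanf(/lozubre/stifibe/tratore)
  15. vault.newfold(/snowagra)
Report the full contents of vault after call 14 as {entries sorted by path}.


Answer: {lozubre/, lozubre/stifibe/, lozubre/stifibe/bizehi=cru, lozubre/stifibe/slifi/, lozubre/stifibe/tratore/}

Derivation:
>> newfold(p='/lozubre/stifibe/pladu')
<< ok
>> scribe(p='/lozubre/stifibe/pladu/fluplu', c='trohi')
<< created
>> expunge(p='/lozubre/stifibe/pladu/fluplu')
<< ok
>> expunge(p='/lozubre/stifibe/pladu')
<< ok
>> scribe(p='/lozubre/stifibe/bizehi', c='grosupla_os')
<< created
>> scanf(p='/')
<< [lozubre/]
>> readout(p='/lozubre')
<< ToolError: is a directory
>> readout(p='/lozubre/stifibe/bizehi')
<< grosupla_os
>> scanf(p='/lozubre')
<< [stifibe/]
>> newfold(p='/lozubre/stifibe/tratore')
<< ok
>> scribe(p='/lozubre/stifibe/bizehi', c='cru')
<< overwrote
>> newfold(p='/lozubre/stifibe/slifi')
<< ok
>> scanf(p='/')
<< [lozubre/]
>> scanf(p='/lozubre/stifibe/tratore')
<< []
>> newfold(p='/snowagra')
<< ok


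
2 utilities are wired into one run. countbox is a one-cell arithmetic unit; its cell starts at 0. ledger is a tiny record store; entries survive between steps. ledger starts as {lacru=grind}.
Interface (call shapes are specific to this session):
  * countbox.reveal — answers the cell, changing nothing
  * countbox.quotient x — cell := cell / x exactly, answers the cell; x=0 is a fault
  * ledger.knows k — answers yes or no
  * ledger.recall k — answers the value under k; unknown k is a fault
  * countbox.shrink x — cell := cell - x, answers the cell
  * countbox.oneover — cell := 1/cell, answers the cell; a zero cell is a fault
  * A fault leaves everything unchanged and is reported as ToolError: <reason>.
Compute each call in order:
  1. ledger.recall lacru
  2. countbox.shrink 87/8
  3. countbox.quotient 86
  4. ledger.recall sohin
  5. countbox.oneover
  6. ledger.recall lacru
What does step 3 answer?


$ ledger.recall k='lacru'
:: grind
$ countbox.shrink x='87/8'
:: -87/8
$ countbox.quotient x='86'
:: -87/688
$ ledger.recall k='sohin'
:: ToolError: no such key sohin
$ countbox.oneover
:: -688/87
$ ledger.recall k='lacru'
:: grind

Answer: -87/688


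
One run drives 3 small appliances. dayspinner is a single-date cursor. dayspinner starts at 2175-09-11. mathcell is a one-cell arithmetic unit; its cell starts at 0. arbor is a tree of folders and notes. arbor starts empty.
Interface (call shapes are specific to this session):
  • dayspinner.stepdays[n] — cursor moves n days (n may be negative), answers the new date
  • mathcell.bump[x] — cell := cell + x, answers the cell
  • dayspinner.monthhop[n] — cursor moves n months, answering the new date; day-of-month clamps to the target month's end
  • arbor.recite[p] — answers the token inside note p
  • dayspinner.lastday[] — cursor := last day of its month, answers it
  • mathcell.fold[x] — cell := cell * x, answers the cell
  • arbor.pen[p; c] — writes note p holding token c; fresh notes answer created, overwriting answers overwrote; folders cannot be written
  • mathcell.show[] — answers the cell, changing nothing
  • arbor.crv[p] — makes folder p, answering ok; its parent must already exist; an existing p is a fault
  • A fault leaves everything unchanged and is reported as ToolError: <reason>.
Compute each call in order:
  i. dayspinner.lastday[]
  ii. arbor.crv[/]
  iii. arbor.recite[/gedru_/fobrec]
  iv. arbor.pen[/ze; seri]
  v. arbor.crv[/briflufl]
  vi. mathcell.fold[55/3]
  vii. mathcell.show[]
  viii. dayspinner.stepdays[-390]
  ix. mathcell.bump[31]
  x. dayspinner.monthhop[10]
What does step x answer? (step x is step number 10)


Answer: 2175-07-05

Derivation:
% dayspinner.lastday
:: 2175-09-30
% arbor.crv /
:: ToolError: exists
% arbor.recite /gedru_/fobrec
:: ToolError: not found
% arbor.pen /ze seri
:: created
% arbor.crv /briflufl
:: ok
% mathcell.fold 55/3
:: 0
% mathcell.show
:: 0
% dayspinner.stepdays -390
:: 2174-09-05
% mathcell.bump 31
:: 31
% dayspinner.monthhop 10
:: 2175-07-05
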